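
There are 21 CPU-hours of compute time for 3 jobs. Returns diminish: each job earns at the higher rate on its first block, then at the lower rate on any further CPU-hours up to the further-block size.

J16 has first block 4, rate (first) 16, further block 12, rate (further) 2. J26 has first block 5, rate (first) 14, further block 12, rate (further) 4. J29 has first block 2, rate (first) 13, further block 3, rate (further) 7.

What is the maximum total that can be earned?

209

Rank every tier by rate: J16/T1 16 > J26/T1 14 > J29/T1 13 > J29/T2 7 > J26/T2 4 > J16/T2 2.
Fill J16 T1 block (4 at 16) — 17 left.
J26 T1 at 14: fill all 5 — 12 left.
J29/T1 (13): +2 — 10 left.
J29/T2 (7): +3 — 7 left.
J26/T2: +7 of 12 at 4; pool empty.
Total = 16×4 + 14×5 + 13×2 + 7×3 + 4×7 = 209.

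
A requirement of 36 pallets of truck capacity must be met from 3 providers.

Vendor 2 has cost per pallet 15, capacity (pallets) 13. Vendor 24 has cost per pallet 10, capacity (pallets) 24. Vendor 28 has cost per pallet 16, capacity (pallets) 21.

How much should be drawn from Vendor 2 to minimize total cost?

12

Fill from the cheapest provider first.
Take 24 from Vendor 24 at 10 → need 12 more.
Vendor 2 at 15: take 12 of its 13 → requirement met.
Vendor 28: unused.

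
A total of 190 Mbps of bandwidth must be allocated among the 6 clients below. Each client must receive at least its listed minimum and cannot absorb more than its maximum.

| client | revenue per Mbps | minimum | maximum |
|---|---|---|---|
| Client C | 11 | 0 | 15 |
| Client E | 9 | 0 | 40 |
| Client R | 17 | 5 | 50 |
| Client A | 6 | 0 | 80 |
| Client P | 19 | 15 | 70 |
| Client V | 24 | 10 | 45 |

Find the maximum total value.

Meeting every minimum uses 0+0+5+0+15+10 = 30 Mbps, leaving 160.
Rank by revenue per Mbps: Client V 24 > Client P 19 > Client R 17 > Client C 11 > Client E 9 > Client A 6.
Client V: +35 to 45 (cap) → 125 left.
Client P takes 55 more to reach its cap of 70 → 70 left.
Client R takes 45 more to reach its cap of 50 → 25 left.
Client C takes 15 more to reach its cap of 15 → 10 left.
Client E has room for 40 more but only 10 remain, so it gets 10.
Total = 11×15 + 9×10 + 17×50 + 19×70 + 24×45 = 3515.

3515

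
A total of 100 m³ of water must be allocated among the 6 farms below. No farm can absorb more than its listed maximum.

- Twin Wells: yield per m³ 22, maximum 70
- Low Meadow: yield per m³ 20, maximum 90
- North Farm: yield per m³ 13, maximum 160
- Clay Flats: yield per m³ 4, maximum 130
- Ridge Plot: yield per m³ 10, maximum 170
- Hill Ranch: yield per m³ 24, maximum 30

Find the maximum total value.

Rank by yield per m³: Hill Ranch 24 > Twin Wells 22 > Low Meadow 20 > North Farm 13 > Ridge Plot 10 > Clay Flats 4.
Hill Ranch takes 30 to reach its cap of 30 → 70 left.
Twin Wells: +70 to 70 (cap) → 0 left.
Total = 22×70 + 24×30 = 2260.

2260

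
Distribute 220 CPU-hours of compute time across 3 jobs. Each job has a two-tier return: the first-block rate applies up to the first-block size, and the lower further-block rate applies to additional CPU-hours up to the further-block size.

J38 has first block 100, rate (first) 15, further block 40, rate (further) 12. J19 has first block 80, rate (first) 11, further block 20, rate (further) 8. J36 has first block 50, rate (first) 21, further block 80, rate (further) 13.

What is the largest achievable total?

Treat each block as its own option and order by rate: J36/tier1 21 > J38/tier1 15 > J36/tier2 13 > J38/tier2 12 > J19/tier1 11 > J19/tier2 8.
J36/tier1 (21): +50 ; 170 left.
J38 tier1 at 15: fill all 100 ; 70 left.
J36 tier2 at 13: only 70 left, fill 70.
Total = 21×50 + 15×100 + 13×70 = 3460.

3460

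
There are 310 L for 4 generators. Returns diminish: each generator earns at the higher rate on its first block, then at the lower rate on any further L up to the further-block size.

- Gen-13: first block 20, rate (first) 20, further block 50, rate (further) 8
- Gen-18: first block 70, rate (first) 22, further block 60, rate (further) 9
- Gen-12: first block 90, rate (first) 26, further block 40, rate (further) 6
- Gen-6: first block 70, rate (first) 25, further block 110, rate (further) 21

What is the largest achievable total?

Order all 8 blocks by rate: Gen-12/T1 26 > Gen-6/T1 25 > Gen-18/T1 22 > Gen-6/T2 21 > Gen-13/T1 20 > Gen-18/T2 9 > Gen-13/T2 8 > Gen-12/T2 6.
Gen-12/T1 (26): +90 → 220 left.
Gen-6 T1 at 25: fill all 70 → 150 left.
Gen-18/T1 (22): +70 → 80 left.
80 remain; put them into Gen-6 T2 at 21.
Total = 26×90 + 25×70 + 22×70 + 21×80 = 7310.

7310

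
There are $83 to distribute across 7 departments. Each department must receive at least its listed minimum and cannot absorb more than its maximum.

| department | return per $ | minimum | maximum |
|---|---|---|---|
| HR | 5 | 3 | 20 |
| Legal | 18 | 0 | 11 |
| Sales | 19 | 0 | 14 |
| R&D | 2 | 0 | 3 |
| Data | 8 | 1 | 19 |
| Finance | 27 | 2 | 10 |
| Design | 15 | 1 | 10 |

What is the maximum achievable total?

1131

Meeting every minimum uses 3+0+0+0+1+2+1 = 7 $, leaving 76.
Order the departments by return per $: Finance 27 > Sales 19 > Legal 18 > Design 15 > Data 8 > HR 5 > R&D 2.
Finance: +8 to 10 (cap) → 68 left.
Sales: +14 to 14 (cap) → 54 left.
Legal takes 11 more to reach its cap of 11 → 43 left.
Design: +9 to 10 (cap) → 34 left.
Data takes 18 more to reach its cap of 19 → 16 left.
HR: +16 (room for 17) → 19. Pool exhausted.
Total = 5×19 + 18×11 + 19×14 + 8×19 + 27×10 + 15×10 = 1131.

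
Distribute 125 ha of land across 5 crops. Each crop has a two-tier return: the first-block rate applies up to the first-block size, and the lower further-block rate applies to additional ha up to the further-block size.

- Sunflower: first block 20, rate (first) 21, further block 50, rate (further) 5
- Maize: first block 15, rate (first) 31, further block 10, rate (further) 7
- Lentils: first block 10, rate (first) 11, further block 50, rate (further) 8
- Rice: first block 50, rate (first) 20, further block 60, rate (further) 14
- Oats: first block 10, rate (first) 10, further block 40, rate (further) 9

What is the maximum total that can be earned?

2445

Rank every tier by rate: Maize/tier1 31 > Sunflower/tier1 21 > Rice/tier1 20 > Rice/tier2 14 > Lentils/tier1 11 > Oats/tier1 10 > Oats/tier2 9 > Lentils/tier2 8 > Maize/tier2 7 > Sunflower/tier2 5.
Maize/tier1 (31): +15 → 110 left.
Fill Sunflower tier1 block (20 at 21) → 90 left.
Rice/tier1 (20): +50 → 40 left.
40 remain; put them into Rice tier2 at 14.
Total = 31×15 + 21×20 + 20×50 + 14×40 = 2445.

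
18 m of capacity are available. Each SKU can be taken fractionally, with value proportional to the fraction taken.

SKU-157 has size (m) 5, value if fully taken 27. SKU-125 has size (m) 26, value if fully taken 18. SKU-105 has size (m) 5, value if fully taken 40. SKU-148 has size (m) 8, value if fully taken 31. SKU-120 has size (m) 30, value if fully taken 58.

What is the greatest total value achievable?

98

Sort by value density: SKU-105 40/5≈8, SKU-157 27/5≈5.4, SKU-148 31/8≈3.88, SKU-120 58/30≈1.93, SKU-125 18/26≈0.692.
SKU-105: take in full, 5 m for value 40 — 13 left.
SKU-157: take in full, 5 m for value 27 — 8 left.
SKU-148: take in full, 8 m for value 31 — 0 left.
Total value = 98.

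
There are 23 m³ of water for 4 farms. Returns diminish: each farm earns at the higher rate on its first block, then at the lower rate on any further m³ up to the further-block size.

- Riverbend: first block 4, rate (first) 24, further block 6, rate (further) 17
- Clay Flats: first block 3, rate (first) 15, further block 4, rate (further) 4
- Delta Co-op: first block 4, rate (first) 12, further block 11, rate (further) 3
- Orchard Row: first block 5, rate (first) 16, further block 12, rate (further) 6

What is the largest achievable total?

377

Treat each block as its own option and order by rate: Riverbend/tier1 24 > Riverbend/tier2 17 > Orchard Row/tier1 16 > Clay Flats/tier1 15 > Delta Co-op/tier1 12 > Orchard Row/tier2 6 > Clay Flats/tier2 4 > Delta Co-op/tier2 3.
Riverbend/tier1 (24): +4 ; 19 left.
Riverbend/tier2 (17): +6 ; 13 left.
Orchard Row tier1 at 16: fill all 5 ; 8 left.
Clay Flats/tier1 (15): +3 ; 5 left.
Fill Delta Co-op tier1 block (4 at 12) ; 1 left.
Orchard Row/tier2: +1 of 12 at 6; pool empty.
Total = 24×4 + 17×6 + 16×5 + 15×3 + 12×4 + 6×1 = 377.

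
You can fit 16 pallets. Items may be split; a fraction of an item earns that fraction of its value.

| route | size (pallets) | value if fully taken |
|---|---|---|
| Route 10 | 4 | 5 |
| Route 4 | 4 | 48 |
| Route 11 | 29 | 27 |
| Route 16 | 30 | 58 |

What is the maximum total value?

71.2

Best value per unit of size first: Route 4 48/4≈12, Route 16 58/30≈1.93, Route 10 5/4≈1.25, Route 11 27/29≈0.931.
Route 4: take in full, 4 pallets for value 48 — 12 left.
Only 12 pallets remain; take 12/30 of Route 16 for value 58×12/30 = 23.2.
Total value = 71.2.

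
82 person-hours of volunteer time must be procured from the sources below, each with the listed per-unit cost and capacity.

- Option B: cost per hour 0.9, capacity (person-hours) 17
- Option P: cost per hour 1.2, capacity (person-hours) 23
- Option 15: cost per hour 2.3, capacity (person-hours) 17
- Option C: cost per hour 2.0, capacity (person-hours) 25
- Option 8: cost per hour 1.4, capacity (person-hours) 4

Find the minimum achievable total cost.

Cheapest first:
Option B (0.9): use full 17 → 65 person-hours to go.
Take 23 from Option P at 1.2 → need 42 more.
Take 4 from Option 8 at 1.4 → need 38 more.
Take 25 from Option C at 2.0 → need 13 more.
Option 15 at 2.3: take 13 of its 17 → requirement met.
Cost = 17×0.9 + 23×1.2 + 4×1.4 + 25×2.0 + 13×2.3 = 128.4.

128.4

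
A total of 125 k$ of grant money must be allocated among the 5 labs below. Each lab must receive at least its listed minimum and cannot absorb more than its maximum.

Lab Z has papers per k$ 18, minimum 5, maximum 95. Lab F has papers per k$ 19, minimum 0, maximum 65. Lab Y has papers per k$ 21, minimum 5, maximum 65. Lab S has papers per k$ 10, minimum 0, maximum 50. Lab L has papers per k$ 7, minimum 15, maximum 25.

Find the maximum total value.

2320

Meeting every minimum uses 5+0+5+0+15 = 25 k$, leaving 100.
Rank by papers per k$: Lab Y 21 > Lab F 19 > Lab Z 18 > Lab S 10 > Lab L 7.
Lab Y takes 60 more to reach its cap of 65 — 40 left.
Lab F: +40 (room for 65) → 40. Pool exhausted.
Total = 18×5 + 19×40 + 21×65 + 7×15 = 2320.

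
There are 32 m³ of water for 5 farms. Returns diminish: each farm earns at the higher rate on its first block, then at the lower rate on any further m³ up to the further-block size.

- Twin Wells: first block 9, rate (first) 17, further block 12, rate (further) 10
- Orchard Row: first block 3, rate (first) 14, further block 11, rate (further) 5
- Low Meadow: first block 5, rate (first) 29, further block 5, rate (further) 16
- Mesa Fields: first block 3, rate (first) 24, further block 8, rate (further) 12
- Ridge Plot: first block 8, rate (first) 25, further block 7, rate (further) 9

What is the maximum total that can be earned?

Order all 10 blocks by rate: Low Meadow/first 29 > Ridge Plot/first 25 > Mesa Fields/first 24 > Twin Wells/first 17 > Low Meadow/second 16 > Orchard Row/first 14 > Mesa Fields/second 12 > Twin Wells/second 10 > Ridge Plot/second 9 > Orchard Row/second 5.
Low Meadow first at 29: fill all 5 — 27 left.
Ridge Plot first at 25: fill all 8 — 19 left.
Mesa Fields/first (24): +3 — 16 left.
Twin Wells first at 17: fill all 9 — 7 left.
Fill Low Meadow second block (5 at 16) — 2 left.
2 remain; put them into Orchard Row first at 14.
Total = 29×5 + 25×8 + 24×3 + 17×9 + 16×5 + 14×2 = 678.

678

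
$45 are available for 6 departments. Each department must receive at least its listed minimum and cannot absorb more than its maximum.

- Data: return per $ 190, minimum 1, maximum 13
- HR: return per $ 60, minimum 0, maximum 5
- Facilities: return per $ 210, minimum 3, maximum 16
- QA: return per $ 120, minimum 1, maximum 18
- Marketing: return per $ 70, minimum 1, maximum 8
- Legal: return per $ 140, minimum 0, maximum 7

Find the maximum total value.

Meeting every minimum uses 1+0+3+1+1+0 = 6 $, leaving 39.
Order the departments by return per $: Facilities 210 > Data 190 > Legal 140 > QA 120 > Marketing 70 > HR 60.
Facilities takes 13 more to reach its cap of 16 — 26 left.
Give Data 12 more to hit its cap of 13 — 14 left.
Give Legal 7 more to hit its cap of 7 — 7 left.
Only 7 left; QA takes them to reach 8.
Total = 190×13 + 210×16 + 120×8 + 70×1 + 140×7 = 7840.

7840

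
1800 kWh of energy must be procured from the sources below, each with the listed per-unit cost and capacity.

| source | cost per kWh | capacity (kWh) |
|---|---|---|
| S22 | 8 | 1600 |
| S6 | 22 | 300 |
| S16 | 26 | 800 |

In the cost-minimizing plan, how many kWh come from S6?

200

Cheapest first:
Take 1600 from S22 at 8 → need 200 more.
S6 (22): take the remaining 200 → done.
S16: unused.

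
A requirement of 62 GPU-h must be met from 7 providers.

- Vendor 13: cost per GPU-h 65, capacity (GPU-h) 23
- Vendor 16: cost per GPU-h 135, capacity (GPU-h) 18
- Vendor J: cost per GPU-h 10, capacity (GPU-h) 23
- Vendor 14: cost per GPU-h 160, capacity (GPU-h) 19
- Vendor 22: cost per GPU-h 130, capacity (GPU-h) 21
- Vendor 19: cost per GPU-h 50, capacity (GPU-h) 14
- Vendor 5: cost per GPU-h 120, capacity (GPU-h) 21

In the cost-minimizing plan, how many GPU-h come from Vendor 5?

Use providers in increasing cost order.
Take 23 from Vendor J at 10 → need 39 more.
Vendor 19 at 50: take all 14 GPU-h → 25 still needed.
Vendor 13 (65): use full 23 → 2 GPU-h to go.
Vendor 5 (120): take the remaining 2 → done.
Vendor 22, Vendor 16, Vendor 14: unused.

2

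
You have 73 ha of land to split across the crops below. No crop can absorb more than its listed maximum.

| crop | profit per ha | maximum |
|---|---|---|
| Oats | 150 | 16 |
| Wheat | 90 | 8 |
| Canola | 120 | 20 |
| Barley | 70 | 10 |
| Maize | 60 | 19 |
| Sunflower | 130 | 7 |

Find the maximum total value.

Highest profit per ha first: Oats 150 > Sunflower 130 > Canola 120 > Wheat 90 > Barley 70 > Maize 60.
Oats takes 16 to reach its cap of 16 ; 57 left.
Sunflower takes 7 to reach its cap of 7 ; 50 left.
Canola: +20 to 20 (cap) ; 30 left.
Wheat takes 8 to reach its cap of 8 ; 22 left.
Barley takes 10 to reach its cap of 10 ; 12 left.
Maize has room for 19 but only 12 remain, so it gets 12.
Total = 150×16 + 90×8 + 120×20 + 70×10 + 60×12 + 130×7 = 7850.

7850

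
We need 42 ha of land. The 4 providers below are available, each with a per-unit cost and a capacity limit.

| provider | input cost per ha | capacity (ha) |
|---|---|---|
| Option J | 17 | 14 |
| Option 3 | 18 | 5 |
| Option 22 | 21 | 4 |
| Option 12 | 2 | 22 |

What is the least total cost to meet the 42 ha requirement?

393

Use providers in increasing cost order.
Option 12 (2): use full 22 → 20 ha to go.
Take 14 from Option J at 17 → need 6 more.
Take 5 from Option 3 at 18 → need 1 more.
Take 1 from Option 22 at 21 to finish.
Cost = 22×2 + 14×17 + 5×18 + 1×21 = 393.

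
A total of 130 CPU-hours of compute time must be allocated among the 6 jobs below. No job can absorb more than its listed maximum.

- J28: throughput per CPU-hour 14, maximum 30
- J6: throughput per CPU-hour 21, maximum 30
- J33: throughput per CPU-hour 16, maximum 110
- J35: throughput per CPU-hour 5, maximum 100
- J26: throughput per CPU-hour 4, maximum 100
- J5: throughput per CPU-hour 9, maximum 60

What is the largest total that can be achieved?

2230

Highest throughput per CPU-hour first: J6 21 > J33 16 > J28 14 > J5 9 > J35 5 > J26 4.
J6 takes 30 to reach its cap of 30 ; 100 left.
Only 100 left; J33 takes them to reach 100.
Total = 21×30 + 16×100 = 2230.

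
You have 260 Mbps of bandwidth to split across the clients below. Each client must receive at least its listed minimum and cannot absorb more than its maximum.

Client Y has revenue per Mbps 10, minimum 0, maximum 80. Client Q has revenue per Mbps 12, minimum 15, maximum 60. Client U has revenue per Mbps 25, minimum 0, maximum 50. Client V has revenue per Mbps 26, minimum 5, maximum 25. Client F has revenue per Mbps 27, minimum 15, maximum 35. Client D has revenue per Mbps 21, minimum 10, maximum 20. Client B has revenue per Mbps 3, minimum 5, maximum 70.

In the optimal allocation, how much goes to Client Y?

Meeting every minimum uses 0+15+0+5+15+10+5 = 50 Mbps, leaving 210.
Highest revenue per Mbps first: Client F 27 > Client V 26 > Client U 25 > Client D 21 > Client Q 12 > Client Y 10 > Client B 3.
Client F: +20 to 35 (cap) → 190 left.
Give Client V 20 more to hit its cap of 25 → 170 left.
Client U takes 50 more to reach its cap of 50 → 120 left.
Client D: +10 to 20 (cap) → 110 left.
Client Q takes 45 more to reach its cap of 60 → 65 left.
Client Y: +65 (room for 80) → 65. Pool exhausted.

65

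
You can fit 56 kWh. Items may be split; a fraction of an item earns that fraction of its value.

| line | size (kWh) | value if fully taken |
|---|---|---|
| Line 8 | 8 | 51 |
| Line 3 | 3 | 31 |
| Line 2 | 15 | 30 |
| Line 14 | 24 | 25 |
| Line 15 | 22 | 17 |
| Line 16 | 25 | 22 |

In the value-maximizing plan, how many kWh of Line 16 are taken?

Best value per unit of size first: Line 3 31/3≈10.3, Line 8 51/8≈6.38, Line 2 30/15≈2, Line 14 25/24≈1.04, Line 16 22/25≈0.88, Line 15 17/22≈0.773.
Take all of Line 3 (3 kWh, value 31) — 53 kWh left.
Line 8: take in full, 8 kWh for value 51 — 45 left.
Take all of Line 2 (15 kWh, value 30) — 30 kWh left.
All 24 kWh of Line 14 fit (value 25) — 6 remain.
Only 6 kWh remain; take 6/25 of Line 16 for value 22×6/25 = 5.28.

6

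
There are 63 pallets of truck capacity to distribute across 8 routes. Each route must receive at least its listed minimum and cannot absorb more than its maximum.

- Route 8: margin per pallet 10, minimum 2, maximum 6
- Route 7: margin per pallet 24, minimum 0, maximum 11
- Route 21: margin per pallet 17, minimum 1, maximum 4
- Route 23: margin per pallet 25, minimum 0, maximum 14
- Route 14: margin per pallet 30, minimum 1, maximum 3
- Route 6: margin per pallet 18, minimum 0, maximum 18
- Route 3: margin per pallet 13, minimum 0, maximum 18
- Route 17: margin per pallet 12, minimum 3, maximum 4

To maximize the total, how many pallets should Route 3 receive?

Meeting every minimum uses 2+0+1+0+1+0+0+3 = 7 pallets, leaving 56.
Rank by margin per pallet: Route 14 30 > Route 23 25 > Route 7 24 > Route 6 18 > Route 21 17 > Route 3 13 > Route 17 12 > Route 8 10.
Route 14: +2 to 3 (cap) — 54 left.
Route 23 takes 14 more to reach its cap of 14 — 40 left.
Route 7 takes 11 more to reach its cap of 11 — 29 left.
Give Route 6 18 more to hit its cap of 18 — 11 left.
Give Route 21 3 more to hit its cap of 4 — 8 left.
Route 3 has room for 18 more but only 8 remain, so it gets 8.

8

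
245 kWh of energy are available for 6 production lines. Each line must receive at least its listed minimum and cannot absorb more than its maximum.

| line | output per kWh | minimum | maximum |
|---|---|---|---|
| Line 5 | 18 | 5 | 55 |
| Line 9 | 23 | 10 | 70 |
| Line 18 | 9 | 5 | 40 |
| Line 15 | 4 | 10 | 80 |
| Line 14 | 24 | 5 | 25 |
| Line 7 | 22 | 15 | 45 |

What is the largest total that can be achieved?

Meeting every minimum uses 5+10+5+10+5+15 = 50 kWh, leaving 195.
Rank by output per kWh: Line 14 24 > Line 9 23 > Line 7 22 > Line 5 18 > Line 18 9 > Line 15 4.
Give Line 14 20 more to hit its cap of 25 — 175 left.
Line 9 takes 60 more to reach its cap of 70 — 115 left.
Give Line 7 30 more to hit its cap of 45 — 85 left.
Give Line 5 50 more to hit its cap of 55 — 35 left.
Line 18 takes 35 more to reach its cap of 40 — 0 left.
Total = 18×55 + 23×70 + 9×40 + 4×10 + 24×25 + 22×45 = 4590.

4590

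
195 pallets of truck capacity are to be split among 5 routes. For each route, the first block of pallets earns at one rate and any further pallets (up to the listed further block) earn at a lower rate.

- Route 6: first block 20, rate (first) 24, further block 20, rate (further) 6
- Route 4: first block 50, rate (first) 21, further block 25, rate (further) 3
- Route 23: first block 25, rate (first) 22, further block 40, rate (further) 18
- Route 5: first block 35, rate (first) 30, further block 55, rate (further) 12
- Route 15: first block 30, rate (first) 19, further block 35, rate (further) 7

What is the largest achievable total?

4330

Rank every tier by rate: Route 5/first 30 > Route 6/first 24 > Route 23/first 22 > Route 4/first 21 > Route 15/first 19 > Route 23/second 18 > Route 5/second 12 > Route 15/second 7 > Route 6/second 6 > Route 4/second 3.
Route 5/first (30): +35 — 160 left.
Route 6/first (24): +20 — 140 left.
Route 23/first (22): +25 — 115 left.
Route 4/first (21): +50 — 65 left.
Fill Route 15 first block (30 at 19) — 35 left.
Route 23/second: +35 of 40 at 18; pool empty.
Total = 30×35 + 24×20 + 22×25 + 21×50 + 19×30 + 18×35 = 4330.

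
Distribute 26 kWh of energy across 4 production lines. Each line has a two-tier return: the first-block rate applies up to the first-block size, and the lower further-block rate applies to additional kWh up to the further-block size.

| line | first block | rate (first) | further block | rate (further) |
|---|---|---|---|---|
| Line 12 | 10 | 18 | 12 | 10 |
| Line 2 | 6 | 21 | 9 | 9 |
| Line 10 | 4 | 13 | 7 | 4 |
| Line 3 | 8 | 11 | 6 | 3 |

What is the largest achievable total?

424

Treat each block as its own option and order by rate: Line 2/first 21 > Line 12/first 18 > Line 10/first 13 > Line 3/first 11 > Line 12/second 10 > Line 2/second 9 > Line 10/second 4 > Line 3/second 3.
Fill Line 2 first block (6 at 21) → 20 left.
Fill Line 12 first block (10 at 18) → 10 left.
Fill Line 10 first block (4 at 13) → 6 left.
Line 3/first: +6 of 8 at 11; pool empty.
Total = 21×6 + 18×10 + 13×4 + 11×6 = 424.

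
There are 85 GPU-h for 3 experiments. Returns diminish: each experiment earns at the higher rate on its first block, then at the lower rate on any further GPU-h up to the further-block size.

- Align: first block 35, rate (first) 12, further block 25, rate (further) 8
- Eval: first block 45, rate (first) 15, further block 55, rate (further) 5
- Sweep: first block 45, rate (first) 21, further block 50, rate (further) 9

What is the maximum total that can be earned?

1545

Order all 6 blocks by rate: Sweep/first 21 > Eval/first 15 > Align/first 12 > Sweep/second 9 > Align/second 8 > Eval/second 5.
Fill Sweep first block (45 at 21) → 40 left.
40 remain; put them into Eval first at 15.
Total = 21×45 + 15×40 = 1545.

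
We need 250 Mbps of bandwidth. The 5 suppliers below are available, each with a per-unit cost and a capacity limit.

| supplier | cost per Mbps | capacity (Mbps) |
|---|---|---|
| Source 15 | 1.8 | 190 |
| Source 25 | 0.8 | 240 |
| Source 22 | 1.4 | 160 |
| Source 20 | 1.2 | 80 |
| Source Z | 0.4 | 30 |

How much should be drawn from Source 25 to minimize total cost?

Cheapest first:
Source Z at 0.4: take all 30 Mbps — 220 still needed.
Source 25 (0.8): take the remaining 220 — done.
Source 20, Source 22, Source 15: unused.

220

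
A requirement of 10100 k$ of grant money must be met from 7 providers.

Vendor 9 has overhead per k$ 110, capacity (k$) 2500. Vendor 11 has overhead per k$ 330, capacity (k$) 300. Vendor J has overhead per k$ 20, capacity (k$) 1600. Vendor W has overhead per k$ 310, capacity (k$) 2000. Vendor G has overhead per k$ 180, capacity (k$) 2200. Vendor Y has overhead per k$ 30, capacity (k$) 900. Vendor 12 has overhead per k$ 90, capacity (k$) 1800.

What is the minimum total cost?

1233000

Use providers in increasing cost order.
Take 1600 from Vendor J at 20 — need 8500 more.
Vendor Y at 30: take all 900 k$ — 7600 still needed.
Vendor 12 at 90: take all 1800 k$ — 5800 still needed.
Take 2500 from Vendor 9 at 110 — need 3300 more.
Vendor G at 180: take all 2200 k$ — 1100 still needed.
Vendor W (310): take the remaining 1100 — done.
Vendor 11: unused.
Cost = 1600×20 + 900×30 + 1800×90 + 2500×110 + 2200×180 + 1100×310 = 1233000.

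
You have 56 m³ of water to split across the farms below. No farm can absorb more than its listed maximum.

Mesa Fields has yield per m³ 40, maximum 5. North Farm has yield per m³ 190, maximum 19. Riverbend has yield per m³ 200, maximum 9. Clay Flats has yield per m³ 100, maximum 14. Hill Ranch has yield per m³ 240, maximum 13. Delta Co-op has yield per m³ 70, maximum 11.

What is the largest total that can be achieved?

10000

Highest yield per m³ first: Hill Ranch 240 > Riverbend 200 > North Farm 190 > Clay Flats 100 > Delta Co-op 70 > Mesa Fields 40.
Hill Ranch: +13 to 13 (cap) → 43 left.
Riverbend: +9 to 9 (cap) → 34 left.
North Farm: +19 to 19 (cap) → 15 left.
Clay Flats: +14 to 14 (cap) → 1 left.
Delta Co-op has room for 11 but only 1 remain, so it gets 1.
Total = 190×19 + 200×9 + 100×14 + 240×13 + 70×1 = 10000.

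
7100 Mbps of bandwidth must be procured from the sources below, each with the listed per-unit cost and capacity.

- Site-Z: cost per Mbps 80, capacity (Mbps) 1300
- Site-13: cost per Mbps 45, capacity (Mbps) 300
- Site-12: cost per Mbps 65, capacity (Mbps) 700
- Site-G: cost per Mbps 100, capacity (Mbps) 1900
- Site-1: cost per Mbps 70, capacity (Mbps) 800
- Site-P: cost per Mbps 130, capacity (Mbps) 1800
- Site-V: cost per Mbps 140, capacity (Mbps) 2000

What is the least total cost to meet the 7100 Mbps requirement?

Cheapest first:
Take 300 from Site-13 at 45 — need 6800 more.
Site-12 at 65: take all 700 Mbps — 6100 still needed.
Site-1 at 70: take all 800 Mbps — 5300 still needed.
Site-Z at 80: take all 1300 Mbps — 4000 still needed.
Take 1900 from Site-G at 100 — need 2100 more.
Site-P at 130: take all 1800 Mbps — 300 still needed.
Site-V at 140: take 300 of its 2000 — requirement met.
Cost = 300×45 + 700×65 + 800×70 + 1300×80 + 1900×100 + 1800×130 + 300×140 = 685000.

685000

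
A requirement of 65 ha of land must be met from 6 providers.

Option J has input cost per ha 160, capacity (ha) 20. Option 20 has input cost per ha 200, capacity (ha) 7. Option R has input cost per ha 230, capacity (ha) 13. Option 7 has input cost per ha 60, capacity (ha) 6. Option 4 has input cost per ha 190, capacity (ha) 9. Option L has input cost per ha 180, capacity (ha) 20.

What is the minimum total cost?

Use providers in increasing cost order.
Option 7 at 60: take all 6 ha — 59 still needed.
Take 20 from Option J at 160 — need 39 more.
Option L at 180: take all 20 ha — 19 still needed.
Option 4 (190): use full 9 — 10 ha to go.
Take 7 from Option 20 at 200 — need 3 more.
Option R at 230: take 3 of its 13 — requirement met.
Cost = 6×60 + 20×160 + 20×180 + 9×190 + 7×200 + 3×230 = 10960.

10960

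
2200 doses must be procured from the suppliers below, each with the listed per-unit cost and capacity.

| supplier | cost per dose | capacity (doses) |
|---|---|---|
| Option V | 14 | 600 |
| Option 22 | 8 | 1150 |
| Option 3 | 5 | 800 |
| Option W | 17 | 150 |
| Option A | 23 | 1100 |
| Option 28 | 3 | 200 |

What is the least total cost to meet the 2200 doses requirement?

Cheapest first:
Take 200 from Option 28 at 3 — need 2000 more.
Option 3 at 5: take all 800 doses — 1200 still needed.
Take 1150 from Option 22 at 8 — need 50 more.
Take 50 from Option V at 14 to finish.
Option W, Option A: unused.
Cost = 200×3 + 800×5 + 1150×8 + 50×14 = 14500.

14500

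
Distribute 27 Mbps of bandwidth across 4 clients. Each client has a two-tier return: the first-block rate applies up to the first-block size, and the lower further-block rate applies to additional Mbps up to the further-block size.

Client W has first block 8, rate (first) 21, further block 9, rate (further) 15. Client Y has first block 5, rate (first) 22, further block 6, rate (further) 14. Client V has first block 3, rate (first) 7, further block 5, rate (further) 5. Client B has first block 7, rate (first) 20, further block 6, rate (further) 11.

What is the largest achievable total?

Rank every tier by rate: Client Y/tier1 22 > Client W/tier1 21 > Client B/tier1 20 > Client W/tier2 15 > Client Y/tier2 14 > Client B/tier2 11 > Client V/tier1 7 > Client V/tier2 5.
Client Y tier1 at 22: fill all 5 ; 22 left.
Client W/tier1 (21): +8 ; 14 left.
Fill Client B tier1 block (7 at 20) ; 7 left.
Client W/tier2: +7 of 9 at 15; pool empty.
Total = 22×5 + 21×8 + 20×7 + 15×7 = 523.

523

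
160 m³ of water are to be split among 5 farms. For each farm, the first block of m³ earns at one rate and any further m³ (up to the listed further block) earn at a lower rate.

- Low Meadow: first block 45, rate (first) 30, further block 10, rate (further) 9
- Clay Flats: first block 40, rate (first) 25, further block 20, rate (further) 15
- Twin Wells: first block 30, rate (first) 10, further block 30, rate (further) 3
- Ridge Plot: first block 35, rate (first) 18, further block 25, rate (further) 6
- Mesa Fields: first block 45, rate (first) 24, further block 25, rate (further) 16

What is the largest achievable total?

Order all 10 blocks by rate: Low Meadow/tier1 30 > Clay Flats/tier1 25 > Mesa Fields/tier1 24 > Ridge Plot/tier1 18 > Mesa Fields/tier2 16 > Clay Flats/tier2 15 > Twin Wells/tier1 10 > Low Meadow/tier2 9 > Ridge Plot/tier2 6 > Twin Wells/tier2 3.
Low Meadow tier1 at 30: fill all 45 → 115 left.
Fill Clay Flats tier1 block (40 at 25) → 75 left.
Fill Mesa Fields tier1 block (45 at 24) → 30 left.
Ridge Plot tier1 at 18: only 30 left, fill 30.
Total = 30×45 + 25×40 + 24×45 + 18×30 = 3970.

3970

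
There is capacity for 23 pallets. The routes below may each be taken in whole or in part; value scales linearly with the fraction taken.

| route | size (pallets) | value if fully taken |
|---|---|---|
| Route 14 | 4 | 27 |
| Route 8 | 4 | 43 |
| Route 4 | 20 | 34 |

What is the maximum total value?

95.5

Best value per unit of size first: Route 8 43/4≈10.8, Route 14 27/4≈6.75, Route 4 34/20≈1.7.
Route 8: take in full, 4 pallets for value 43 ; 19 left.
All 4 pallets of Route 14 fit (value 27) ; 15 remain.
Only 15 pallets remain; take 15/20 of Route 4 for value 34×15/20 = 25.5.
Total value = 95.5.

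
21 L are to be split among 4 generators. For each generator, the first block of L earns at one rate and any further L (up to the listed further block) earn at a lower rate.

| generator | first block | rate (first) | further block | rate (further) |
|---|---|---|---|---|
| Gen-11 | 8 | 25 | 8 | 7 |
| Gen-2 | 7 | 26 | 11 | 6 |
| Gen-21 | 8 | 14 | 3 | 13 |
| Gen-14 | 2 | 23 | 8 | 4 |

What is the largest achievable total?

484

Rank every tier by rate: Gen-2/first 26 > Gen-11/first 25 > Gen-14/first 23 > Gen-21/first 14 > Gen-21/second 13 > Gen-11/second 7 > Gen-2/second 6 > Gen-14/second 4.
Gen-2/first (26): +7 ; 14 left.
Gen-11/first (25): +8 ; 6 left.
Gen-14/first (23): +2 ; 4 left.
4 remain; put them into Gen-21 first at 14.
Total = 26×7 + 25×8 + 23×2 + 14×4 = 484.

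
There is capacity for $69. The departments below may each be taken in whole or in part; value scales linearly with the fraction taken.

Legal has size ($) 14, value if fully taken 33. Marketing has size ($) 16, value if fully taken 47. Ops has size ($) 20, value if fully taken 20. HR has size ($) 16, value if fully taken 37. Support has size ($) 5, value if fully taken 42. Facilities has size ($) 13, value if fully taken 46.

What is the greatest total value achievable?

210

Best value per unit of size first: Support 42/5≈8.4, Facilities 46/13≈3.54, Marketing 47/16≈2.94, Legal 33/14≈2.36, HR 37/16≈2.31, Ops 20/20≈1.
All 5 $ of Support fit (value 42) → 64 remain.
Facilities: take in full, 13 $ for value 46 → 51 left.
All 16 $ of Marketing fit (value 47) → 35 remain.
All 14 $ of Legal fit (value 33) → 21 remain.
All 16 $ of HR fit (value 37) → 5 remain.
Only 5 $ remain; take 5/20 of Ops for value 20×5/20 = 5.
Total value = 210.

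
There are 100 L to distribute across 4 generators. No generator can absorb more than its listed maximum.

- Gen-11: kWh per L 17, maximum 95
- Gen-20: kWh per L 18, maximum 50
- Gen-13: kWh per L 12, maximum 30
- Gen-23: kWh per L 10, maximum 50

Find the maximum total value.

Highest kWh per L first: Gen-20 18 > Gen-11 17 > Gen-13 12 > Gen-23 10.
Gen-20 takes 50 to reach its cap of 50 → 50 left.
Only 50 left; Gen-11 takes them to reach 50.
Total = 17×50 + 18×50 = 1750.

1750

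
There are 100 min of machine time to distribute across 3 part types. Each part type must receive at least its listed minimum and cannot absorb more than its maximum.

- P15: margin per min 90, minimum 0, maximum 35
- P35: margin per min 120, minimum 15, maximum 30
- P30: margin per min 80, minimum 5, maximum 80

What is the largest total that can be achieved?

Meeting every minimum uses 0+15+5 = 20 min, leaving 80.
Highest margin per min first: P35 120 > P15 90 > P30 80.
Give P35 15 more to hit its cap of 30 — 65 left.
P15 takes 35 more to reach its cap of 35 — 30 left.
Only 30 left; P30 takes them to reach 35.
Total = 90×35 + 120×30 + 80×35 = 9550.

9550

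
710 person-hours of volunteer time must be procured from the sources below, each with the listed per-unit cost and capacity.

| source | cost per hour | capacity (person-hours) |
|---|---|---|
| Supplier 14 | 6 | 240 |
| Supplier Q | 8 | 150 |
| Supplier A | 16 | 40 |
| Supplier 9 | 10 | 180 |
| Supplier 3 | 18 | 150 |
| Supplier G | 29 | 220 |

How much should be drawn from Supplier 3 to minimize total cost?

100

Use sources in increasing cost order.
Supplier 14 at 6: take all 240 person-hours → 470 still needed.
Supplier Q at 8: take all 150 person-hours → 320 still needed.
Supplier 9 at 10: take all 180 person-hours → 140 still needed.
Take 40 from Supplier A at 16 → need 100 more.
Take 100 from Supplier 3 at 18 to finish.
Supplier G: unused.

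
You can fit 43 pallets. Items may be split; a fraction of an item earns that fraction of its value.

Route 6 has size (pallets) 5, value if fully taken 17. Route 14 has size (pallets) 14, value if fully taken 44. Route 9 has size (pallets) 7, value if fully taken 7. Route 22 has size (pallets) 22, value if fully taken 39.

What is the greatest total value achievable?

102

Best value per unit of size first: Route 6 17/5≈3.4, Route 14 44/14≈3.14, Route 22 39/22≈1.77, Route 9 7/7≈1.
Take all of Route 6 (5 pallets, value 17) — 38 pallets left.
Take all of Route 14 (14 pallets, value 44) — 24 pallets left.
Take all of Route 22 (22 pallets, value 39) — 2 pallets left.
Only 2 pallets remain; take 2/7 of Route 9 for value 7×2/7 = 2.
Total value = 102.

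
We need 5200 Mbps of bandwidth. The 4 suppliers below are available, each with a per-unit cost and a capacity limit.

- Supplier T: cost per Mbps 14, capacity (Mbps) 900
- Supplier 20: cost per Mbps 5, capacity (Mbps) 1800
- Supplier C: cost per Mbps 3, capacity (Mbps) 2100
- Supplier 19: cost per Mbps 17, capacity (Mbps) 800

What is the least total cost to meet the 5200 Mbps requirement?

34700

Fill from the cheapest supplier first.
Take 2100 from Supplier C at 3 → need 3100 more.
Supplier 20 at 5: take all 1800 Mbps → 1300 still needed.
Take 900 from Supplier T at 14 → need 400 more.
Supplier 19 (17): take the remaining 400 → done.
Cost = 2100×3 + 1800×5 + 900×14 + 400×17 = 34700.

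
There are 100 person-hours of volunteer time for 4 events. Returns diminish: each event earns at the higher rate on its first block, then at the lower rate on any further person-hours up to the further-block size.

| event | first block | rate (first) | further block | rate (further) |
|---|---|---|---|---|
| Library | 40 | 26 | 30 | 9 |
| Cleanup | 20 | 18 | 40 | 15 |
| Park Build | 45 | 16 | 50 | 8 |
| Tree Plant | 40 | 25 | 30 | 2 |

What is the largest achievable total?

Treat each block as its own option and order by rate: Library/first 26 > Tree Plant/first 25 > Cleanup/first 18 > Park Build/first 16 > Cleanup/second 15 > Library/second 9 > Park Build/second 8 > Tree Plant/second 2.
Fill Library first block (40 at 26) — 60 left.
Fill Tree Plant first block (40 at 25) — 20 left.
Fill Cleanup first block (20 at 18) — 0 left.
Total = 26×40 + 25×40 + 18×20 = 2400.

2400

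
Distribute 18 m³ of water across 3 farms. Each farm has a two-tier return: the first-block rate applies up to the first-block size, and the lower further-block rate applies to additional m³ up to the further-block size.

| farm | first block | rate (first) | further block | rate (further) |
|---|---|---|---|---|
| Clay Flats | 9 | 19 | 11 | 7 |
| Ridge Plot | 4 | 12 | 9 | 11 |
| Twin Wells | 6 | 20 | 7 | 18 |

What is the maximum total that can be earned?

Order all 6 blocks by rate: Twin Wells/T1 20 > Clay Flats/T1 19 > Twin Wells/T2 18 > Ridge Plot/T1 12 > Ridge Plot/T2 11 > Clay Flats/T2 7.
Fill Twin Wells T1 block (6 at 20) → 12 left.
Clay Flats/T1 (19): +9 → 3 left.
Twin Wells/T2: +3 of 7 at 18; pool empty.
Total = 20×6 + 19×9 + 18×3 = 345.

345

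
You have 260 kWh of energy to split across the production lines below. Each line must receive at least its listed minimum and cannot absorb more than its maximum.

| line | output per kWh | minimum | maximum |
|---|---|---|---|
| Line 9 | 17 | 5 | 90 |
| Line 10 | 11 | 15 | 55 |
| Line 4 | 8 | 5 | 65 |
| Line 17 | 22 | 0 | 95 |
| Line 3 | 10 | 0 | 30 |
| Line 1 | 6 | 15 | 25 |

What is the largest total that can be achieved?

4355

Meeting every minimum uses 5+15+5+0+0+15 = 40 kWh, leaving 220.
Highest output per kWh first: Line 17 22 > Line 9 17 > Line 10 11 > Line 3 10 > Line 4 8 > Line 1 6.
Give Line 17 95 more to hit its cap of 95 ; 125 left.
Line 9: +85 to 90 (cap) ; 40 left.
Line 10: +40 to 55 (cap) ; 0 left.
Total = 17×90 + 11×55 + 8×5 + 22×95 + 6×15 = 4355.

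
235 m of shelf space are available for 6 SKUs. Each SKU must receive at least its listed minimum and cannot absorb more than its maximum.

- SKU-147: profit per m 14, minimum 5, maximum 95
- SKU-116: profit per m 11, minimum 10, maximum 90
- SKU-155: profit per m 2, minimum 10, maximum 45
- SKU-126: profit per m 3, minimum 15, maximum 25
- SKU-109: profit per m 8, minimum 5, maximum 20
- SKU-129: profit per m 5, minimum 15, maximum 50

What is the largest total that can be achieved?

Meeting every minimum uses 5+10+10+15+5+15 = 60 m, leaving 175.
Rank by profit per m: SKU-147 14 > SKU-116 11 > SKU-109 8 > SKU-129 5 > SKU-126 3 > SKU-155 2.
SKU-147 takes 90 more to reach its cap of 95 → 85 left.
Give SKU-116 80 more to hit its cap of 90 → 5 left.
Only 5 left; SKU-109 takes them to reach 10.
Total = 14×95 + 11×90 + 2×10 + 3×15 + 8×10 + 5×15 = 2540.

2540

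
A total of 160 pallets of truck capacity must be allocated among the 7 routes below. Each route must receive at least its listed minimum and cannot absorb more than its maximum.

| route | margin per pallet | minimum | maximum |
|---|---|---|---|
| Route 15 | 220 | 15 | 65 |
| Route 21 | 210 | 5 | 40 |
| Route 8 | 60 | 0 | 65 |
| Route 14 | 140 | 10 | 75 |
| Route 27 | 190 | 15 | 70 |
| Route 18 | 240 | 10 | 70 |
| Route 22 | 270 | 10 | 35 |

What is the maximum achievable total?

Meeting every minimum uses 15+5+0+10+15+10+10 = 65 pallets, leaving 95.
Order the routes by margin per pallet: Route 22 270 > Route 18 240 > Route 15 220 > Route 21 210 > Route 27 190 > Route 14 140 > Route 8 60.
Route 22: +25 to 35 (cap) — 70 left.
Give Route 18 60 more to hit its cap of 70 — 10 left.
Route 15: +10 (room for 50) → 25. Pool exhausted.
Total = 220×25 + 210×5 + 140×10 + 190×15 + 240×70 + 270×35 = 37050.

37050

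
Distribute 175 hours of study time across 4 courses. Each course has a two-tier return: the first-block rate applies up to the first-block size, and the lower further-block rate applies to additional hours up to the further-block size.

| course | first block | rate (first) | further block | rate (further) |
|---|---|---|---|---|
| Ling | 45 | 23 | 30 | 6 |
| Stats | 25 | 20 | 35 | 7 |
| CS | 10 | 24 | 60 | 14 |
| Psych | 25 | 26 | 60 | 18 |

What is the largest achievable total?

3645

Order all 8 blocks by rate: Psych/tier1 26 > CS/tier1 24 > Ling/tier1 23 > Stats/tier1 20 > Psych/tier2 18 > CS/tier2 14 > Stats/tier2 7 > Ling/tier2 6.
Psych tier1 at 26: fill all 25 → 150 left.
CS tier1 at 24: fill all 10 → 140 left.
Fill Ling tier1 block (45 at 23) → 95 left.
Fill Stats tier1 block (25 at 20) → 70 left.
Psych/tier2 (18): +60 → 10 left.
CS/tier2: +10 of 60 at 14; pool empty.
Total = 26×25 + 24×10 + 23×45 + 20×25 + 18×60 + 14×10 = 3645.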